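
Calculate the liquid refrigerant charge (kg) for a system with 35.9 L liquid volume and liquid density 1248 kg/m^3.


Charge = V * rho / 1000
Charge = 35.9 * 1248 / 1000
Charge = 44.8 kg

44.8


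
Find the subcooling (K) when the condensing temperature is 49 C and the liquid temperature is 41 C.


Subcooling = T_cond - T_liquid
Subcooling = 49 - 41
Subcooling = 8 K

8


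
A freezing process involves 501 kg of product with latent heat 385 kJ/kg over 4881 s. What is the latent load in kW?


Q_lat = m * h_fg / t
Q_lat = 501 * 385 / 4881
Q_lat = 39.52 kW

39.52


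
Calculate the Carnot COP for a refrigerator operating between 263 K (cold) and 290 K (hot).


dT = 290 - 263 = 27 K
COP_carnot = T_cold / dT = 263 / 27
COP_carnot = 9.741

9.741


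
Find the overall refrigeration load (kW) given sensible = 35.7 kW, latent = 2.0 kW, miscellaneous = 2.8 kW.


Q_total = Q_s + Q_l + Q_misc
Q_total = 35.7 + 2.0 + 2.8
Q_total = 40.5 kW

40.5


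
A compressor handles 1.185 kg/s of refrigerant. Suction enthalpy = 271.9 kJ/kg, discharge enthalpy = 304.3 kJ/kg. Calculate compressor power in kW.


dh = 304.3 - 271.9 = 32.4 kJ/kg
W = m_dot * dh = 1.185 * 32.4 = 38.39 kW

38.39


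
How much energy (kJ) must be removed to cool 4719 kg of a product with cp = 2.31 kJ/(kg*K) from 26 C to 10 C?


dT = 26 - (10) = 16 K
Q = m * cp * dT = 4719 * 2.31 * 16
Q = 174414 kJ

174414


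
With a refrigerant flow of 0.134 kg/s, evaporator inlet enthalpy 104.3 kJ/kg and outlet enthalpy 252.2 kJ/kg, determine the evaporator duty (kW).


dh = 252.2 - 104.3 = 147.9 kJ/kg
Q_evap = m_dot * dh = 0.134 * 147.9
Q_evap = 19.82 kW

19.82


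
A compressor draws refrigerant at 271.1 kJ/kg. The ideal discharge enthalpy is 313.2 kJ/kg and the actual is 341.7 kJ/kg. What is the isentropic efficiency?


dh_ideal = 313.2 - 271.1 = 42.1 kJ/kg
dh_actual = 341.7 - 271.1 = 70.6 kJ/kg
eta_s = dh_ideal / dh_actual = 42.1 / 70.6
eta_s = 0.5963

0.5963


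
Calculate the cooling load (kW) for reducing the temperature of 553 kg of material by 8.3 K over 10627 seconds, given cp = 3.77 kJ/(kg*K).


Q = m * cp * dT / t
Q = 553 * 3.77 * 8.3 / 10627
Q = 1.628 kW

1.628


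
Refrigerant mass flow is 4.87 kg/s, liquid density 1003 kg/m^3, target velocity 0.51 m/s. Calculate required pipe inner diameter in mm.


A = m_dot / (rho * v) = 4.87 / (1003 * 0.51) = 0.009520458233 m^2
d = sqrt(4*A/pi) * 1000
d = 110.1 mm

110.1


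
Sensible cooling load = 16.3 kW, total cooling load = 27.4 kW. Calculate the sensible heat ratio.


SHR = Q_sensible / Q_total
SHR = 16.3 / 27.4
SHR = 0.595

0.595


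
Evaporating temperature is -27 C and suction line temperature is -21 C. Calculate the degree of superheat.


Superheat = T_suction - T_evap
Superheat = -21 - (-27)
Superheat = 6 K

6


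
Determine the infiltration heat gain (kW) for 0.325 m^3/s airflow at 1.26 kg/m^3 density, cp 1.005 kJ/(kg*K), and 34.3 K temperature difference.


Q = V_dot * rho * cp * dT
Q = 0.325 * 1.26 * 1.005 * 34.3
Q = 14.116 kW

14.116


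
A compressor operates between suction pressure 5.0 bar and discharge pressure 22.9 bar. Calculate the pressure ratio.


PR = P_high / P_low
PR = 22.9 / 5.0
PR = 4.58

4.58


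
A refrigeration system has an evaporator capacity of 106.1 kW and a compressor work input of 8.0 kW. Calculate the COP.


COP = Q_evap / W
COP = 106.1 / 8.0
COP = 13.263

13.263


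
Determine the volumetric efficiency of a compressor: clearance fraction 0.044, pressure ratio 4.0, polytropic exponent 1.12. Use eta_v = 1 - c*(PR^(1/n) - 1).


PR^(1/n) = 4.0^(1/1.12) = 3.44789128
eta_v = 1 - 0.044 * (3.44789128 - 1)
eta_v = 0.8923

0.8923


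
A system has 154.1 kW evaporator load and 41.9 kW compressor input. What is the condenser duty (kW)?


Q_cond = Q_evap + W
Q_cond = 154.1 + 41.9
Q_cond = 196.0 kW

196.0


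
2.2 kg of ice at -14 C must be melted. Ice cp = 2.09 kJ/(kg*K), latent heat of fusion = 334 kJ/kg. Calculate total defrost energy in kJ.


Sensible heat = cp * dT = 2.09 * 14 = 29.26 kJ/kg
Total per kg = 29.26 + 334 = 363.26 kJ/kg
Q = m * total = 2.2 * 363.26
Q = 799.2 kJ

799.2


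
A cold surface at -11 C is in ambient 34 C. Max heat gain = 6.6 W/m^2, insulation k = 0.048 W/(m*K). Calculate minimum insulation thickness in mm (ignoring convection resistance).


dT = 34 - (-11) = 45 K
thickness = k * dT / q_max * 1000
thickness = 0.048 * 45 / 6.6 * 1000
thickness = 327.3 mm

327.3


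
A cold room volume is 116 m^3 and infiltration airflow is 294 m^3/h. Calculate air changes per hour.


ACH = flow / volume
ACH = 294 / 116
ACH = 2.534

2.534


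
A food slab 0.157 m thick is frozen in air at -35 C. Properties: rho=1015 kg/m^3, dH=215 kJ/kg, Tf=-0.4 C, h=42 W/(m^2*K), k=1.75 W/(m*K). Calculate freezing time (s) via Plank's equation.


dT = -0.4 - (-35) = 34.6 K
term1 = a/(2h) = 0.157/(2*42) = 0.001869047619
term2 = a^2/(8k) = 0.157^2/(8*1.75) = 0.001760642857
t = rho*dH*1000/dT * (term1 + term2)
t = 1015*215*1000/34.6 * (0.001869047619 + 0.001760642857)
t = 22893 s

22893


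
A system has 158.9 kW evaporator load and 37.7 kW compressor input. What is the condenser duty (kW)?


Q_cond = Q_evap + W
Q_cond = 158.9 + 37.7
Q_cond = 196.6 kW

196.6


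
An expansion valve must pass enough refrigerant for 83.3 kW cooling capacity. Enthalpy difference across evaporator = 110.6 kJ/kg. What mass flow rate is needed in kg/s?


m_dot = Q / dh
m_dot = 83.3 / 110.6
m_dot = 0.7532 kg/s

0.7532


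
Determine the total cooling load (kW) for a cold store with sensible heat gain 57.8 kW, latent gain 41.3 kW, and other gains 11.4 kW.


Q_total = Q_s + Q_l + Q_misc
Q_total = 57.8 + 41.3 + 11.4
Q_total = 110.5 kW

110.5


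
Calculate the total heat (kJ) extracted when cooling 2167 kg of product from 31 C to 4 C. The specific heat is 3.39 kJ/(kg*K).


dT = 31 - (4) = 27 K
Q = m * cp * dT = 2167 * 3.39 * 27
Q = 198346 kJ

198346


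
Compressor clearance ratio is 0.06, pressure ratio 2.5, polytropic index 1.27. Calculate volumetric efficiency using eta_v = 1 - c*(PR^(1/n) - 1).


PR^(1/n) = 2.5^(1/1.27) = 2.05749406
eta_v = 1 - 0.06 * (2.05749406 - 1)
eta_v = 0.9366

0.9366


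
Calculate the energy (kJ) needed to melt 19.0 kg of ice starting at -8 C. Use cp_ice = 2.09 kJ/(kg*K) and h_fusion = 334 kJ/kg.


Sensible heat = cp * dT = 2.09 * 8 = 16.72 kJ/kg
Total per kg = 16.72 + 334 = 350.72 kJ/kg
Q = m * total = 19.0 * 350.72
Q = 6663.7 kJ

6663.7


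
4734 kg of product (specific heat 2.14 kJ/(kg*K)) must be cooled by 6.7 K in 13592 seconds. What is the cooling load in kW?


Q = m * cp * dT / t
Q = 4734 * 2.14 * 6.7 / 13592
Q = 4.994 kW

4.994


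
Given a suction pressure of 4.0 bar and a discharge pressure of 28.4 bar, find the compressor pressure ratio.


PR = P_high / P_low
PR = 28.4 / 4.0
PR = 7.1

7.1


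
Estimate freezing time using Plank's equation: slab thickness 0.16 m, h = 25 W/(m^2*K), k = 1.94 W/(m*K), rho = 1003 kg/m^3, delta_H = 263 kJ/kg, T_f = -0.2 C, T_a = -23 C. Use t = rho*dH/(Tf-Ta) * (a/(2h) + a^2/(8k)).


dT = -0.2 - (-23) = 22.8 K
term1 = a/(2h) = 0.16/(2*25) = 0.0032
term2 = a^2/(8k) = 0.16^2/(8*1.94) = 0.001649484536
t = rho*dH*1000/dT * (term1 + term2)
t = 1003*263*1000/22.8 * (0.0032 + 0.001649484536)
t = 56107 s

56107


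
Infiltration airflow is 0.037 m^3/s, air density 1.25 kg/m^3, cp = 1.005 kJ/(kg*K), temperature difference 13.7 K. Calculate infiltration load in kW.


Q = V_dot * rho * cp * dT
Q = 0.037 * 1.25 * 1.005 * 13.7
Q = 0.637 kW

0.637


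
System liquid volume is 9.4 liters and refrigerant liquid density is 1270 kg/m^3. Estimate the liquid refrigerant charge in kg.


Charge = V * rho / 1000
Charge = 9.4 * 1270 / 1000
Charge = 11.94 kg

11.94


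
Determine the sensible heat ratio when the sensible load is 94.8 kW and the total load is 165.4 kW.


SHR = Q_sensible / Q_total
SHR = 94.8 / 165.4
SHR = 0.573

0.573


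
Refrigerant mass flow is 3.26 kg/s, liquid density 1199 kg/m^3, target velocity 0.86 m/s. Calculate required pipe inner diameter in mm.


A = m_dot / (rho * v) = 3.26 / (1199 * 0.86) = 0.003161549353 m^2
d = sqrt(4*A/pi) * 1000
d = 63.4 mm

63.4


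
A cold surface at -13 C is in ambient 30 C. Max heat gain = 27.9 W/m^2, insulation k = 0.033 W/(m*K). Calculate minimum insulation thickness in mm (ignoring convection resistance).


dT = 30 - (-13) = 43 K
thickness = k * dT / q_max * 1000
thickness = 0.033 * 43 / 27.9 * 1000
thickness = 50.9 mm

50.9


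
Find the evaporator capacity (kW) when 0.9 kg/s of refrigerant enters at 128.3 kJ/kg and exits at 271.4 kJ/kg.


dh = 271.4 - 128.3 = 143.1 kJ/kg
Q_evap = m_dot * dh = 0.9 * 143.1
Q_evap = 128.79 kW

128.79


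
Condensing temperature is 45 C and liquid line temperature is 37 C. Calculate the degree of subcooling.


Subcooling = T_cond - T_liquid
Subcooling = 45 - 37
Subcooling = 8 K

8


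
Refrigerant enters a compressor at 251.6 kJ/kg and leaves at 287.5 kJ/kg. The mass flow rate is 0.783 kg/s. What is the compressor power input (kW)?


dh = 287.5 - 251.6 = 35.9 kJ/kg
W = m_dot * dh = 0.783 * 35.9 = 28.11 kW

28.11


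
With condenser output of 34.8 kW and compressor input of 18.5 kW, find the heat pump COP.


COP_hp = Q_cond / W
COP_hp = 34.8 / 18.5
COP_hp = 1.881

1.881


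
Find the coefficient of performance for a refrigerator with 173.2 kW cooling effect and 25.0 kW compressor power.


COP = Q_evap / W
COP = 173.2 / 25.0
COP = 6.928

6.928


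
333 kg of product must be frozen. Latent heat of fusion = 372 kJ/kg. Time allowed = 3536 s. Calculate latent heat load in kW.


Q_lat = m * h_fg / t
Q_lat = 333 * 372 / 3536
Q_lat = 35.03 kW

35.03


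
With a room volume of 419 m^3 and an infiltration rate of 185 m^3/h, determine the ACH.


ACH = flow / volume
ACH = 185 / 419
ACH = 0.442

0.442


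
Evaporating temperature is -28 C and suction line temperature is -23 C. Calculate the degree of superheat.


Superheat = T_suction - T_evap
Superheat = -23 - (-28)
Superheat = 5 K

5


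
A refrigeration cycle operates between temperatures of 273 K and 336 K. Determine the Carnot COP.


dT = 336 - 273 = 63 K
COP_carnot = T_cold / dT = 273 / 63
COP_carnot = 4.333

4.333


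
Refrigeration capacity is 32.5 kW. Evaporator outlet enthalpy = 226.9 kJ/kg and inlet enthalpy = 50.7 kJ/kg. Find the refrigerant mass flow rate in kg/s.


dh = 226.9 - 50.7 = 176.2 kJ/kg
m_dot = Q / dh = 32.5 / 176.2 = 0.1844 kg/s

0.1844


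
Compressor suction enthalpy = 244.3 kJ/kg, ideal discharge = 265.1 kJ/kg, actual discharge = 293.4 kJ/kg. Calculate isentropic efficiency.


dh_ideal = 265.1 - 244.3 = 20.8 kJ/kg
dh_actual = 293.4 - 244.3 = 49.1 kJ/kg
eta_s = dh_ideal / dh_actual = 20.8 / 49.1
eta_s = 0.4236

0.4236


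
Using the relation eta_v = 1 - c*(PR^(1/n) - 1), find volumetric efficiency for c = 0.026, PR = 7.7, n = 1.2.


PR^(1/n) = 7.7^(1/1.2) = 5.4795169
eta_v = 1 - 0.026 * (5.4795169 - 1)
eta_v = 0.8835

0.8835


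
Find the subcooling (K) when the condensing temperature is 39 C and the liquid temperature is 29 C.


Subcooling = T_cond - T_liquid
Subcooling = 39 - 29
Subcooling = 10 K

10


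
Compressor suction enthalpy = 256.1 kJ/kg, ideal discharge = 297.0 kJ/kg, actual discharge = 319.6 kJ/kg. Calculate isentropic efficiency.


dh_ideal = 297.0 - 256.1 = 40.9 kJ/kg
dh_actual = 319.6 - 256.1 = 63.5 kJ/kg
eta_s = dh_ideal / dh_actual = 40.9 / 63.5
eta_s = 0.6441

0.6441


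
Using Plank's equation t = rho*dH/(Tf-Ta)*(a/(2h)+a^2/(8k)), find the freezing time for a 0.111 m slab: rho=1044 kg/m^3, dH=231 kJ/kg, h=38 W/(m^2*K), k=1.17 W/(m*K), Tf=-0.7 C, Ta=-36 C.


dT = -0.7 - (-36) = 35.3 K
term1 = a/(2h) = 0.111/(2*38) = 0.001460526316
term2 = a^2/(8k) = 0.111^2/(8*1.17) = 0.001316346154
t = rho*dH*1000/dT * (term1 + term2)
t = 1044*231*1000/35.3 * (0.001460526316 + 0.001316346154)
t = 18971 s

18971


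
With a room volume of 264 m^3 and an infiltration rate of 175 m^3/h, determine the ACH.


ACH = flow / volume
ACH = 175 / 264
ACH = 0.663

0.663


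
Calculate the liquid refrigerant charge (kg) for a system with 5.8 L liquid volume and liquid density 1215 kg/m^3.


Charge = V * rho / 1000
Charge = 5.8 * 1215 / 1000
Charge = 7.05 kg

7.05


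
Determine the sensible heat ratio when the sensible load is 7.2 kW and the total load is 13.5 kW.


SHR = Q_sensible / Q_total
SHR = 7.2 / 13.5
SHR = 0.533

0.533


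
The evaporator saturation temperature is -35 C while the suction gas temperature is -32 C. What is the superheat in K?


Superheat = T_suction - T_evap
Superheat = -32 - (-35)
Superheat = 3 K

3


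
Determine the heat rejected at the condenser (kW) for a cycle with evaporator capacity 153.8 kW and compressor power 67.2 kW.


Q_cond = Q_evap + W
Q_cond = 153.8 + 67.2
Q_cond = 221.0 kW

221.0


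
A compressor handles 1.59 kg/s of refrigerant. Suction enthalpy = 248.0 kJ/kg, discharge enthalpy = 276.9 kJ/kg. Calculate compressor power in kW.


dh = 276.9 - 248.0 = 28.9 kJ/kg
W = m_dot * dh = 1.59 * 28.9 = 45.95 kW

45.95


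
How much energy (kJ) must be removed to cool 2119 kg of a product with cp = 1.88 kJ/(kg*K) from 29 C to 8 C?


dT = 29 - (8) = 21 K
Q = m * cp * dT = 2119 * 1.88 * 21
Q = 83658 kJ

83658


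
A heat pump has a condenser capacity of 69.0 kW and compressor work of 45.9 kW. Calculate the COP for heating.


COP_hp = Q_cond / W
COP_hp = 69.0 / 45.9
COP_hp = 1.503

1.503


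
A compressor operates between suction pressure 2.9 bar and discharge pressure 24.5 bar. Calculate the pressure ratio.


PR = P_high / P_low
PR = 24.5 / 2.9
PR = 8.448

8.448


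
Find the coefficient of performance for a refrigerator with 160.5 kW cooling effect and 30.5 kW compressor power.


COP = Q_evap / W
COP = 160.5 / 30.5
COP = 5.262

5.262


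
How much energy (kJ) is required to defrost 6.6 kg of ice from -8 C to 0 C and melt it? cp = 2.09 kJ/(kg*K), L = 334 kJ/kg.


Sensible heat = cp * dT = 2.09 * 8 = 16.72 kJ/kg
Total per kg = 16.72 + 334 = 350.72 kJ/kg
Q = m * total = 6.6 * 350.72
Q = 2314.8 kJ

2314.8


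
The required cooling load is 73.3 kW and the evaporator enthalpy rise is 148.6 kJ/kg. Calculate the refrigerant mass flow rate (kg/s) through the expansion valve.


m_dot = Q / dh
m_dot = 73.3 / 148.6
m_dot = 0.4933 kg/s

0.4933


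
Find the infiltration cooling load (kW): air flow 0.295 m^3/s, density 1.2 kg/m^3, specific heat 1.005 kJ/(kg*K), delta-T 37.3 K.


Q = V_dot * rho * cp * dT
Q = 0.295 * 1.2 * 1.005 * 37.3
Q = 13.27 kW

13.27


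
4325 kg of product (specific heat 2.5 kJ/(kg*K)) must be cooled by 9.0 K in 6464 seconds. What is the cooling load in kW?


Q = m * cp * dT / t
Q = 4325 * 2.5 * 9.0 / 6464
Q = 15.055 kW

15.055


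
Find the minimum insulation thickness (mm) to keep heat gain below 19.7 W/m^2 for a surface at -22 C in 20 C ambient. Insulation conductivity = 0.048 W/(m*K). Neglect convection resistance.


dT = 20 - (-22) = 42 K
thickness = k * dT / q_max * 1000
thickness = 0.048 * 42 / 19.7 * 1000
thickness = 102.3 mm

102.3


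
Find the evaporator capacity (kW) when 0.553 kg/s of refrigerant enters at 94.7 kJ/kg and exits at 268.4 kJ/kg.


dh = 268.4 - 94.7 = 173.7 kJ/kg
Q_evap = m_dot * dh = 0.553 * 173.7
Q_evap = 96.06 kW

96.06


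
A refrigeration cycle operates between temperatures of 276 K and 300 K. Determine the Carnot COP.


dT = 300 - 276 = 24 K
COP_carnot = T_cold / dT = 276 / 24
COP_carnot = 11.5

11.5


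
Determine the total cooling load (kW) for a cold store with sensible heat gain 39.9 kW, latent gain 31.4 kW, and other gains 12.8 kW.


Q_total = Q_s + Q_l + Q_misc
Q_total = 39.9 + 31.4 + 12.8
Q_total = 84.1 kW

84.1


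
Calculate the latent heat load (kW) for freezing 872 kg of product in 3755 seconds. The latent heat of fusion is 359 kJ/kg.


Q_lat = m * h_fg / t
Q_lat = 872 * 359 / 3755
Q_lat = 83.37 kW

83.37


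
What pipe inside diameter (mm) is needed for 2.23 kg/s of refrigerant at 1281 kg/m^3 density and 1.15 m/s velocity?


A = m_dot / (rho * v) = 2.23 / (1281 * 1.15) = 0.001513763025 m^2
d = sqrt(4*A/pi) * 1000
d = 43.9 mm

43.9


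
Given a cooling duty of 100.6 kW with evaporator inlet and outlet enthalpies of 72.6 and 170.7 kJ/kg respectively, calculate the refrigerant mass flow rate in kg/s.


dh = 170.7 - 72.6 = 98.1 kJ/kg
m_dot = Q / dh = 100.6 / 98.1 = 1.0255 kg/s

1.0255


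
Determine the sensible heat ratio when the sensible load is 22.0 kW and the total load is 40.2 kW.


SHR = Q_sensible / Q_total
SHR = 22.0 / 40.2
SHR = 0.547

0.547


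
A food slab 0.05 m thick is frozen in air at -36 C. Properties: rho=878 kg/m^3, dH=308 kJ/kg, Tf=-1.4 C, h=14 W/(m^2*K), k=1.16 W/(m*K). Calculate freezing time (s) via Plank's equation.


dT = -1.4 - (-36) = 34.6 K
term1 = a/(2h) = 0.05/(2*14) = 0.001785714286
term2 = a^2/(8k) = 0.05^2/(8*1.16) = 0.0002693965517
t = rho*dH*1000/dT * (term1 + term2)
t = 878*308*1000/34.6 * (0.001785714286 + 0.0002693965517)
t = 16062 s

16062


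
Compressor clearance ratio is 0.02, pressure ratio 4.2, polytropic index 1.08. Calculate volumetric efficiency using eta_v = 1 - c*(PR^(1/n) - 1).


PR^(1/n) = 4.2^(1/1.08) = 3.77644076
eta_v = 1 - 0.02 * (3.77644076 - 1)
eta_v = 0.9445

0.9445


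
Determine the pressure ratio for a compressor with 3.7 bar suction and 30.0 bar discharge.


PR = P_high / P_low
PR = 30.0 / 3.7
PR = 8.108

8.108


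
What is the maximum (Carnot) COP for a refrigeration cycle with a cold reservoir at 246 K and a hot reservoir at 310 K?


dT = 310 - 246 = 64 K
COP_carnot = T_cold / dT = 246 / 64
COP_carnot = 3.844

3.844


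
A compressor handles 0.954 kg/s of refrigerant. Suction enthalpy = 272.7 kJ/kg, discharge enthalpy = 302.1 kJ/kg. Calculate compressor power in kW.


dh = 302.1 - 272.7 = 29.4 kJ/kg
W = m_dot * dh = 0.954 * 29.4 = 28.05 kW

28.05


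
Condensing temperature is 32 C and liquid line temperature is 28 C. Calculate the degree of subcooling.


Subcooling = T_cond - T_liquid
Subcooling = 32 - 28
Subcooling = 4 K

4


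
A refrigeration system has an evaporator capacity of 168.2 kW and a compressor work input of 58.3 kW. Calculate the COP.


COP = Q_evap / W
COP = 168.2 / 58.3
COP = 2.885

2.885


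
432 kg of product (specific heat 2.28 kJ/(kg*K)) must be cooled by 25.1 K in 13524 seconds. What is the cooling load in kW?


Q = m * cp * dT / t
Q = 432 * 2.28 * 25.1 / 13524
Q = 1.828 kW

1.828


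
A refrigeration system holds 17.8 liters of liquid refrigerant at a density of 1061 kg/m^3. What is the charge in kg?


Charge = V * rho / 1000
Charge = 17.8 * 1061 / 1000
Charge = 18.89 kg

18.89


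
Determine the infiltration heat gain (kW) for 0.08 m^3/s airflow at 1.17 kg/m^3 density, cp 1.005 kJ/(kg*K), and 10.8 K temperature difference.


Q = V_dot * rho * cp * dT
Q = 0.08 * 1.17 * 1.005 * 10.8
Q = 1.016 kW

1.016


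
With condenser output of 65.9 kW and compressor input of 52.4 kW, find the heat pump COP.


COP_hp = Q_cond / W
COP_hp = 65.9 / 52.4
COP_hp = 1.258

1.258


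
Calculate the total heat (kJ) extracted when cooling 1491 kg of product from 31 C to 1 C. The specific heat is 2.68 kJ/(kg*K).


dT = 31 - (1) = 30 K
Q = m * cp * dT = 1491 * 2.68 * 30
Q = 119876 kJ

119876


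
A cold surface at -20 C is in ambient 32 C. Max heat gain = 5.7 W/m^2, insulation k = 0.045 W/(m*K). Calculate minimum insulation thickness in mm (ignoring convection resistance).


dT = 32 - (-20) = 52 K
thickness = k * dT / q_max * 1000
thickness = 0.045 * 52 / 5.7 * 1000
thickness = 410.5 mm

410.5


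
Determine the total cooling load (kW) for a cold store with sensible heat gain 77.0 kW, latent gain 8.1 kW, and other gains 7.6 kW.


Q_total = Q_s + Q_l + Q_misc
Q_total = 77.0 + 8.1 + 7.6
Q_total = 92.7 kW

92.7


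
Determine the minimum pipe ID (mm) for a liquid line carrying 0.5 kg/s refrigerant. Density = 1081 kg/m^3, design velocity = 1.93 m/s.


A = m_dot / (rho * v) = 0.5 / (1081 * 1.93) = 0.0002396552798 m^2
d = sqrt(4*A/pi) * 1000
d = 17.5 mm

17.5


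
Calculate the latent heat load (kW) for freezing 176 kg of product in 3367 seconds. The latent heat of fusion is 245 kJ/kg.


Q_lat = m * h_fg / t
Q_lat = 176 * 245 / 3367
Q_lat = 12.81 kW

12.81


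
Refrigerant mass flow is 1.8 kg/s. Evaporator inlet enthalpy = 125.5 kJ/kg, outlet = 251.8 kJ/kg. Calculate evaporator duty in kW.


dh = 251.8 - 125.5 = 126.3 kJ/kg
Q_evap = m_dot * dh = 1.8 * 126.3
Q_evap = 227.34 kW

227.34


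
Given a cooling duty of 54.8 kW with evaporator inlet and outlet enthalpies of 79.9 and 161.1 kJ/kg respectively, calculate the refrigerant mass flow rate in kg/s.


dh = 161.1 - 79.9 = 81.2 kJ/kg
m_dot = Q / dh = 54.8 / 81.2 = 0.6749 kg/s

0.6749


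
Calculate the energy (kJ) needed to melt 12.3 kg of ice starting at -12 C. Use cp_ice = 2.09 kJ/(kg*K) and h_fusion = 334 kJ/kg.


Sensible heat = cp * dT = 2.09 * 12 = 25.08 kJ/kg
Total per kg = 25.08 + 334 = 359.08 kJ/kg
Q = m * total = 12.3 * 359.08
Q = 4416.7 kJ

4416.7


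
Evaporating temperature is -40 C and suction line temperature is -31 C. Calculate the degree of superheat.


Superheat = T_suction - T_evap
Superheat = -31 - (-40)
Superheat = 9 K

9


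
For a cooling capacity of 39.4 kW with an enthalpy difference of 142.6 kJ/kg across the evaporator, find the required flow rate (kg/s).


m_dot = Q / dh
m_dot = 39.4 / 142.6
m_dot = 0.2763 kg/s

0.2763


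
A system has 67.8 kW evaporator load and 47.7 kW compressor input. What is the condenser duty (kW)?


Q_cond = Q_evap + W
Q_cond = 67.8 + 47.7
Q_cond = 115.5 kW

115.5


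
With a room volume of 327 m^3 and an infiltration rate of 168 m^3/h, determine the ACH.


ACH = flow / volume
ACH = 168 / 327
ACH = 0.514

0.514


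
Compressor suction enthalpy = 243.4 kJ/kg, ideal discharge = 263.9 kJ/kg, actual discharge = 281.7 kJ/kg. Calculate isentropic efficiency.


dh_ideal = 263.9 - 243.4 = 20.5 kJ/kg
dh_actual = 281.7 - 243.4 = 38.3 kJ/kg
eta_s = dh_ideal / dh_actual = 20.5 / 38.3
eta_s = 0.5352

0.5352


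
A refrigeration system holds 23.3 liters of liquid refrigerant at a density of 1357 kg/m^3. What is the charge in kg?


Charge = V * rho / 1000
Charge = 23.3 * 1357 / 1000
Charge = 31.62 kg

31.62


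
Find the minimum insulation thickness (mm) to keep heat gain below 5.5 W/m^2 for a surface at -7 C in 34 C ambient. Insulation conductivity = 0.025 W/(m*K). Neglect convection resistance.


dT = 34 - (-7) = 41 K
thickness = k * dT / q_max * 1000
thickness = 0.025 * 41 / 5.5 * 1000
thickness = 186.4 mm

186.4


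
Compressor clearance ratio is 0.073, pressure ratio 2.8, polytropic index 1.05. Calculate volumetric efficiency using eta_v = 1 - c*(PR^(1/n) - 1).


PR^(1/n) = 2.8^(1/1.05) = 2.66602852
eta_v = 1 - 0.073 * (2.66602852 - 1)
eta_v = 0.8784

0.8784


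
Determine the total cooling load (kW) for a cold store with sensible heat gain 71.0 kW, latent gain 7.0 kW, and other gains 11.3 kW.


Q_total = Q_s + Q_l + Q_misc
Q_total = 71.0 + 7.0 + 11.3
Q_total = 89.3 kW

89.3


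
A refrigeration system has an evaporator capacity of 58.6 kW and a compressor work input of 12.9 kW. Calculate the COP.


COP = Q_evap / W
COP = 58.6 / 12.9
COP = 4.543

4.543


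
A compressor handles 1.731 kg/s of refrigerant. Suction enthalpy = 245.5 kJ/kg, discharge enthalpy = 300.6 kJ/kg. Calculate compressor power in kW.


dh = 300.6 - 245.5 = 55.1 kJ/kg
W = m_dot * dh = 1.731 * 55.1 = 95.38 kW

95.38


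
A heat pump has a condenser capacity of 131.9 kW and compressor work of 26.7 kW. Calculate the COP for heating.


COP_hp = Q_cond / W
COP_hp = 131.9 / 26.7
COP_hp = 4.94

4.94


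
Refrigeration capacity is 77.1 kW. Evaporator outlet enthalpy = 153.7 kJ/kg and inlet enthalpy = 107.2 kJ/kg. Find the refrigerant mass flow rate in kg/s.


dh = 153.7 - 107.2 = 46.5 kJ/kg
m_dot = Q / dh = 77.1 / 46.5 = 1.6581 kg/s

1.6581


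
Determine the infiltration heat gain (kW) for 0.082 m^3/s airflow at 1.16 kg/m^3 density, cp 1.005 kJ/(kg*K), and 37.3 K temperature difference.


Q = V_dot * rho * cp * dT
Q = 0.082 * 1.16 * 1.005 * 37.3
Q = 3.566 kW

3.566


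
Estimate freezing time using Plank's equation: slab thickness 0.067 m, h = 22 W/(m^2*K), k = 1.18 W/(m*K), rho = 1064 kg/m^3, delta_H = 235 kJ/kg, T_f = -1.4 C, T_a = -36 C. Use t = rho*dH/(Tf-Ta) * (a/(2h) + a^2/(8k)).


dT = -1.4 - (-36) = 34.6 K
term1 = a/(2h) = 0.067/(2*22) = 0.001522727273
term2 = a^2/(8k) = 0.067^2/(8*1.18) = 0.000475529661
t = rho*dH*1000/dT * (term1 + term2)
t = 1064*235*1000/34.6 * (0.001522727273 + 0.000475529661)
t = 14441 s

14441


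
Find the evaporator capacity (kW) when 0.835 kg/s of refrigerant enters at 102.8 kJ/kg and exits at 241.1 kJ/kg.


dh = 241.1 - 102.8 = 138.3 kJ/kg
Q_evap = m_dot * dh = 0.835 * 138.3
Q_evap = 115.48 kW

115.48


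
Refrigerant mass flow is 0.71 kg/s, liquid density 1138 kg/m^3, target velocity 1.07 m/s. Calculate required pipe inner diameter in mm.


A = m_dot / (rho * v) = 0.71 / (1138 * 1.07) = 0.0005830855904 m^2
d = sqrt(4*A/pi) * 1000
d = 27.2 mm

27.2


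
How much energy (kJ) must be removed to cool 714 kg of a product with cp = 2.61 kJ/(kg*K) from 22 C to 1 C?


dT = 22 - (1) = 21 K
Q = m * cp * dT = 714 * 2.61 * 21
Q = 39134 kJ

39134


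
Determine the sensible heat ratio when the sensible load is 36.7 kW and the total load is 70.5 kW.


SHR = Q_sensible / Q_total
SHR = 36.7 / 70.5
SHR = 0.521

0.521


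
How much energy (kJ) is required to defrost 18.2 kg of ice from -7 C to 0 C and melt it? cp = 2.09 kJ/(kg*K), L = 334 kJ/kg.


Sensible heat = cp * dT = 2.09 * 7 = 14.63 kJ/kg
Total per kg = 14.63 + 334 = 348.63 kJ/kg
Q = m * total = 18.2 * 348.63
Q = 6345.1 kJ

6345.1


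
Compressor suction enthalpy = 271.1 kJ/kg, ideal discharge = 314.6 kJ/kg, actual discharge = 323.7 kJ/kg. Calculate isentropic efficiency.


dh_ideal = 314.6 - 271.1 = 43.5 kJ/kg
dh_actual = 323.7 - 271.1 = 52.6 kJ/kg
eta_s = dh_ideal / dh_actual = 43.5 / 52.6
eta_s = 0.827

0.827


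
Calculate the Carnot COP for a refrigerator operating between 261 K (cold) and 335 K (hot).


dT = 335 - 261 = 74 K
COP_carnot = T_cold / dT = 261 / 74
COP_carnot = 3.527

3.527


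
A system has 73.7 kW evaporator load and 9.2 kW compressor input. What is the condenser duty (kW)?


Q_cond = Q_evap + W
Q_cond = 73.7 + 9.2
Q_cond = 82.9 kW

82.9


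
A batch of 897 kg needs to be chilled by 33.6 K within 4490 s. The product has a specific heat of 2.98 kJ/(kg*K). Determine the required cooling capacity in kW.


Q = m * cp * dT / t
Q = 897 * 2.98 * 33.6 / 4490
Q = 20.003 kW

20.003


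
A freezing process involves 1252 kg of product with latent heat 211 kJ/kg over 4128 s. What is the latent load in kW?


Q_lat = m * h_fg / t
Q_lat = 1252 * 211 / 4128
Q_lat = 64.0 kW

64.0


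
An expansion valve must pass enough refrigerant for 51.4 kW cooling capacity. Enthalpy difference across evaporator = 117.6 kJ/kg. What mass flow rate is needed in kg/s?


m_dot = Q / dh
m_dot = 51.4 / 117.6
m_dot = 0.4371 kg/s

0.4371


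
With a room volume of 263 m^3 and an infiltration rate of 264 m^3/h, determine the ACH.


ACH = flow / volume
ACH = 264 / 263
ACH = 1.004

1.004


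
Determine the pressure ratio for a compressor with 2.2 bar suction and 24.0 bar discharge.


PR = P_high / P_low
PR = 24.0 / 2.2
PR = 10.909

10.909


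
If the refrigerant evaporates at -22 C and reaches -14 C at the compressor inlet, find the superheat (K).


Superheat = T_suction - T_evap
Superheat = -14 - (-22)
Superheat = 8 K

8


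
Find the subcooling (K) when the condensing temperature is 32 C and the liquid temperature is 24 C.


Subcooling = T_cond - T_liquid
Subcooling = 32 - 24
Subcooling = 8 K

8


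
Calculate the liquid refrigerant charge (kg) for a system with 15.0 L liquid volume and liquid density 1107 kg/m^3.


Charge = V * rho / 1000
Charge = 15.0 * 1107 / 1000
Charge = 16.61 kg

16.61


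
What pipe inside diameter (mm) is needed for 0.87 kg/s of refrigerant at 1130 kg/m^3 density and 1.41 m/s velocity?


A = m_dot / (rho * v) = 0.87 / (1130 * 1.41) = 0.000546036528 m^2
d = sqrt(4*A/pi) * 1000
d = 26.4 mm

26.4


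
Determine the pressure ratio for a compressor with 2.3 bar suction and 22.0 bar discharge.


PR = P_high / P_low
PR = 22.0 / 2.3
PR = 9.565

9.565


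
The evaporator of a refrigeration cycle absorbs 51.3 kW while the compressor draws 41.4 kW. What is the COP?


COP = Q_evap / W
COP = 51.3 / 41.4
COP = 1.239

1.239


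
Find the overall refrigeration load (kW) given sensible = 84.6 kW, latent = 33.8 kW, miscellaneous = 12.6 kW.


Q_total = Q_s + Q_l + Q_misc
Q_total = 84.6 + 33.8 + 12.6
Q_total = 131.0 kW

131.0


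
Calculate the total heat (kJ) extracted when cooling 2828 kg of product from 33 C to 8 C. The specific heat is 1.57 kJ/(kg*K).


dT = 33 - (8) = 25 K
Q = m * cp * dT = 2828 * 1.57 * 25
Q = 110999 kJ

110999


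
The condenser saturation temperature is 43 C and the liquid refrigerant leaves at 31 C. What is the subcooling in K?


Subcooling = T_cond - T_liquid
Subcooling = 43 - 31
Subcooling = 12 K

12


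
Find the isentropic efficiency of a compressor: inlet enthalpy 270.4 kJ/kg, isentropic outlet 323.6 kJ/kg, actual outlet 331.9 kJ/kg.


dh_ideal = 323.6 - 270.4 = 53.2 kJ/kg
dh_actual = 331.9 - 270.4 = 61.5 kJ/kg
eta_s = dh_ideal / dh_actual = 53.2 / 61.5
eta_s = 0.865

0.865


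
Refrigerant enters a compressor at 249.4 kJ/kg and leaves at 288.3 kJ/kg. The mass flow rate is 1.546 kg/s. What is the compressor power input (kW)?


dh = 288.3 - 249.4 = 38.9 kJ/kg
W = m_dot * dh = 1.546 * 38.9 = 60.14 kW

60.14


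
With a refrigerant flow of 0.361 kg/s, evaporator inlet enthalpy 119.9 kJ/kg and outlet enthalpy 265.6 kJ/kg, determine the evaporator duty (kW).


dh = 265.6 - 119.9 = 145.7 kJ/kg
Q_evap = m_dot * dh = 0.361 * 145.7
Q_evap = 52.6 kW

52.6


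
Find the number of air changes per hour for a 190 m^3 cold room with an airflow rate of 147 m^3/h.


ACH = flow / volume
ACH = 147 / 190
ACH = 0.774

0.774


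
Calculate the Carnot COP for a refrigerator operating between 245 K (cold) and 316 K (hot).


dT = 316 - 245 = 71 K
COP_carnot = T_cold / dT = 245 / 71
COP_carnot = 3.451

3.451


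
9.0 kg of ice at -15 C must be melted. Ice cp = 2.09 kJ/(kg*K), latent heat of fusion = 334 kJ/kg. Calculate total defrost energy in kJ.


Sensible heat = cp * dT = 2.09 * 15 = 31.35 kJ/kg
Total per kg = 31.35 + 334 = 365.35 kJ/kg
Q = m * total = 9.0 * 365.35
Q = 3288.2 kJ

3288.2


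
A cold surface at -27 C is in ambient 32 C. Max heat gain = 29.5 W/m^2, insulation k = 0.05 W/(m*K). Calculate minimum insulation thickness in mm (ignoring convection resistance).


dT = 32 - (-27) = 59 K
thickness = k * dT / q_max * 1000
thickness = 0.05 * 59 / 29.5 * 1000
thickness = 100.0 mm

100.0


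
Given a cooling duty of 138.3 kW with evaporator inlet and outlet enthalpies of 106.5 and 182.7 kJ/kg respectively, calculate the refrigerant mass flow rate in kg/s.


dh = 182.7 - 106.5 = 76.2 kJ/kg
m_dot = Q / dh = 138.3 / 76.2 = 1.815 kg/s

1.815


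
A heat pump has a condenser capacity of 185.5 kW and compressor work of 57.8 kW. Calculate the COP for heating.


COP_hp = Q_cond / W
COP_hp = 185.5 / 57.8
COP_hp = 3.209

3.209


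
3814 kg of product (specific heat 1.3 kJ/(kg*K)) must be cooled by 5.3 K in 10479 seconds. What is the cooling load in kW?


Q = m * cp * dT / t
Q = 3814 * 1.3 * 5.3 / 10479
Q = 2.508 kW

2.508


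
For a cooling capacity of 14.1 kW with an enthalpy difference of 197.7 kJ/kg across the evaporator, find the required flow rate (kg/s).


m_dot = Q / dh
m_dot = 14.1 / 197.7
m_dot = 0.0713 kg/s

0.0713


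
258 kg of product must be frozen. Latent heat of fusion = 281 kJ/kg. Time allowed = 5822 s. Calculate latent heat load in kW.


Q_lat = m * h_fg / t
Q_lat = 258 * 281 / 5822
Q_lat = 12.45 kW

12.45


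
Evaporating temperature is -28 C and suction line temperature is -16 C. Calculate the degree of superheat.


Superheat = T_suction - T_evap
Superheat = -16 - (-28)
Superheat = 12 K

12


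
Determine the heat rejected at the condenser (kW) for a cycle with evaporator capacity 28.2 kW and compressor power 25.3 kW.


Q_cond = Q_evap + W
Q_cond = 28.2 + 25.3
Q_cond = 53.5 kW

53.5


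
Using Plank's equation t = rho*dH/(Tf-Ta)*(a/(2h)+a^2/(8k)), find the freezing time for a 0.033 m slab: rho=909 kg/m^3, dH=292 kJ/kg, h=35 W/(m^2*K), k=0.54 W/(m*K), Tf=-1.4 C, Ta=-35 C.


dT = -1.4 - (-35) = 33.6 K
term1 = a/(2h) = 0.033/(2*35) = 0.0004714285714
term2 = a^2/(8k) = 0.033^2/(8*0.54) = 0.0002520833333
t = rho*dH*1000/dT * (term1 + term2)
t = 909*292*1000/33.6 * (0.0004714285714 + 0.0002520833333)
t = 5715 s

5715


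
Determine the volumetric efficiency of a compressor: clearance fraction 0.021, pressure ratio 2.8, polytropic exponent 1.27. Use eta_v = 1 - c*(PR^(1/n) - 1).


PR^(1/n) = 2.8^(1/1.27) = 2.24953595
eta_v = 1 - 0.021 * (2.24953595 - 1)
eta_v = 0.9738

0.9738


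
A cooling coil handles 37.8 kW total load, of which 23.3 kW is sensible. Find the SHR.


SHR = Q_sensible / Q_total
SHR = 23.3 / 37.8
SHR = 0.616

0.616


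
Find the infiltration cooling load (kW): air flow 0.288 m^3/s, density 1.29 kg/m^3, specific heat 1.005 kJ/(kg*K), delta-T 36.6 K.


Q = V_dot * rho * cp * dT
Q = 0.288 * 1.29 * 1.005 * 36.6
Q = 13.666 kW

13.666


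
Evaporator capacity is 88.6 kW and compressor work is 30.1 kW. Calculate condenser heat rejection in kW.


Q_cond = Q_evap + W
Q_cond = 88.6 + 30.1
Q_cond = 118.7 kW

118.7


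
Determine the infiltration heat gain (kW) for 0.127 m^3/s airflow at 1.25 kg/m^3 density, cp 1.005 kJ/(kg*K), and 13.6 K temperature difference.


Q = V_dot * rho * cp * dT
Q = 0.127 * 1.25 * 1.005 * 13.6
Q = 2.17 kW

2.17


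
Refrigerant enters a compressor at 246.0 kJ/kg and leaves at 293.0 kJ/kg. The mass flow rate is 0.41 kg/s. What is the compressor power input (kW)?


dh = 293.0 - 246.0 = 47.0 kJ/kg
W = m_dot * dh = 0.41 * 47.0 = 19.27 kW

19.27


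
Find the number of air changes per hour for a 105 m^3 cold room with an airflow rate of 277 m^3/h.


ACH = flow / volume
ACH = 277 / 105
ACH = 2.638

2.638


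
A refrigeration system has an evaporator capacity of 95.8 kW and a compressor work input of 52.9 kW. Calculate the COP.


COP = Q_evap / W
COP = 95.8 / 52.9
COP = 1.811

1.811


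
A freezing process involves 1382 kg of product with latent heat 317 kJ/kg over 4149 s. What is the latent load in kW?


Q_lat = m * h_fg / t
Q_lat = 1382 * 317 / 4149
Q_lat = 105.59 kW

105.59


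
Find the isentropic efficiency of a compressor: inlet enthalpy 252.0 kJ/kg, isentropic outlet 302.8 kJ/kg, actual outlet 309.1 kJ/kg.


dh_ideal = 302.8 - 252.0 = 50.8 kJ/kg
dh_actual = 309.1 - 252.0 = 57.1 kJ/kg
eta_s = dh_ideal / dh_actual = 50.8 / 57.1
eta_s = 0.8897

0.8897


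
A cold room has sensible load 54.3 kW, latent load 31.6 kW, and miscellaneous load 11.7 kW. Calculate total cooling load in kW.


Q_total = Q_s + Q_l + Q_misc
Q_total = 54.3 + 31.6 + 11.7
Q_total = 97.6 kW

97.6


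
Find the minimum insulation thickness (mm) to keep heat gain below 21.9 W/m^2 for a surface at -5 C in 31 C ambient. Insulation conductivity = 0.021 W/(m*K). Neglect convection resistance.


dT = 31 - (-5) = 36 K
thickness = k * dT / q_max * 1000
thickness = 0.021 * 36 / 21.9 * 1000
thickness = 34.5 mm

34.5


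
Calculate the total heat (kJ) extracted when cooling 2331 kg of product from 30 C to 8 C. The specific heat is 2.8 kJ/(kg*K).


dT = 30 - (8) = 22 K
Q = m * cp * dT = 2331 * 2.8 * 22
Q = 143590 kJ

143590


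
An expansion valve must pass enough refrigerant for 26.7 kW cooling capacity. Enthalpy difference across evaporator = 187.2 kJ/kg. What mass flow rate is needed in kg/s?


m_dot = Q / dh
m_dot = 26.7 / 187.2
m_dot = 0.1426 kg/s

0.1426


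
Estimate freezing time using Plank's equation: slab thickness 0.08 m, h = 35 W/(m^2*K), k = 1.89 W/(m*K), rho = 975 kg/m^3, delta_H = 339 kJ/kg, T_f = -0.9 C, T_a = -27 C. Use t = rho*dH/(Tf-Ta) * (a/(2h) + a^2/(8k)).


dT = -0.9 - (-27) = 26.1 K
term1 = a/(2h) = 0.08/(2*35) = 0.001142857143
term2 = a^2/(8k) = 0.08^2/(8*1.89) = 0.0004232804233
t = rho*dH*1000/dT * (term1 + term2)
t = 975*339*1000/26.1 * (0.001142857143 + 0.0004232804233)
t = 19833 s

19833


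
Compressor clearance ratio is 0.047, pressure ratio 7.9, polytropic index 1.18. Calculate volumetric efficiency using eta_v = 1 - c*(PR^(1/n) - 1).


PR^(1/n) = 7.9^(1/1.18) = 5.76369412
eta_v = 1 - 0.047 * (5.76369412 - 1)
eta_v = 0.7761

0.7761


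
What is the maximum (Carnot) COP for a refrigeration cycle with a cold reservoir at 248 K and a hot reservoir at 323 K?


dT = 323 - 248 = 75 K
COP_carnot = T_cold / dT = 248 / 75
COP_carnot = 3.307

3.307


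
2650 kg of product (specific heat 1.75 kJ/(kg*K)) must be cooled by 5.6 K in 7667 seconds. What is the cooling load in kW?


Q = m * cp * dT / t
Q = 2650 * 1.75 * 5.6 / 7667
Q = 3.387 kW

3.387


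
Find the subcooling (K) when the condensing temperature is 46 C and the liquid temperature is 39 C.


Subcooling = T_cond - T_liquid
Subcooling = 46 - 39
Subcooling = 7 K

7


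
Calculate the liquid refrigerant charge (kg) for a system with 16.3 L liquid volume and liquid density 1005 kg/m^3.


Charge = V * rho / 1000
Charge = 16.3 * 1005 / 1000
Charge = 16.38 kg

16.38


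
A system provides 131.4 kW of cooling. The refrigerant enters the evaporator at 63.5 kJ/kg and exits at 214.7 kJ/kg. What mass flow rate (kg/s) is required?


dh = 214.7 - 63.5 = 151.2 kJ/kg
m_dot = Q / dh = 131.4 / 151.2 = 0.869 kg/s

0.869


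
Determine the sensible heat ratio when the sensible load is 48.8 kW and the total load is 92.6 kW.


SHR = Q_sensible / Q_total
SHR = 48.8 / 92.6
SHR = 0.527

0.527


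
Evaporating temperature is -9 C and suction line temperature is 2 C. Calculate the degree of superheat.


Superheat = T_suction - T_evap
Superheat = 2 - (-9)
Superheat = 11 K

11


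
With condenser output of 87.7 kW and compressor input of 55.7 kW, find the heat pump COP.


COP_hp = Q_cond / W
COP_hp = 87.7 / 55.7
COP_hp = 1.575

1.575


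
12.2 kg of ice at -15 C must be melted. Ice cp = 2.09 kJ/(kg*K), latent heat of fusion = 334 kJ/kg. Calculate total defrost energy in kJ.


Sensible heat = cp * dT = 2.09 * 15 = 31.35 kJ/kg
Total per kg = 31.35 + 334 = 365.35 kJ/kg
Q = m * total = 12.2 * 365.35
Q = 4457.3 kJ

4457.3


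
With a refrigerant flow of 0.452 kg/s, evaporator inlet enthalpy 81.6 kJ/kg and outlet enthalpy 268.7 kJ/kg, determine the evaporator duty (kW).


dh = 268.7 - 81.6 = 187.1 kJ/kg
Q_evap = m_dot * dh = 0.452 * 187.1
Q_evap = 84.57 kW

84.57


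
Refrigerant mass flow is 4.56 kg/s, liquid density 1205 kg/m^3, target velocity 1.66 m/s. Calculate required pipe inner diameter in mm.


A = m_dot / (rho * v) = 4.56 / (1205 * 1.66) = 0.002279658051 m^2
d = sqrt(4*A/pi) * 1000
d = 53.9 mm

53.9


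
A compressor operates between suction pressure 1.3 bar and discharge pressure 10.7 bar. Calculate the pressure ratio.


PR = P_high / P_low
PR = 10.7 / 1.3
PR = 8.231

8.231


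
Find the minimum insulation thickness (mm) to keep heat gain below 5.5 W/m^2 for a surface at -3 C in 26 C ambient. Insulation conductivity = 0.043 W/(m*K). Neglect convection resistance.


dT = 26 - (-3) = 29 K
thickness = k * dT / q_max * 1000
thickness = 0.043 * 29 / 5.5 * 1000
thickness = 226.7 mm

226.7
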